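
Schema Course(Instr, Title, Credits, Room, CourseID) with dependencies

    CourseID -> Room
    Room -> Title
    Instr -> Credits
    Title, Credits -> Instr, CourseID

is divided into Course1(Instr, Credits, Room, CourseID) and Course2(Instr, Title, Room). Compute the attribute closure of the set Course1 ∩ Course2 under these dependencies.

Instr, Title, Credits, Room, CourseID

Course1 ∩ Course2 = {Instr, Room}.
Room → Title applies, adding Title
Instr → Credits applies, adding Credits
Title, Credits → Instr, CourseID applies, adding CourseID
Closure: {Instr, Title, Credits, Room, CourseID}.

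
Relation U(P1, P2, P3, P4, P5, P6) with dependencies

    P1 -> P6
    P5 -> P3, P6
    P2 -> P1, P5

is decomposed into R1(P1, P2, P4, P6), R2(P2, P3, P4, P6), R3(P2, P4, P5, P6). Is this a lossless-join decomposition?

Yes

Chase test. Columns are P1, P2, P3, P4, P5, P6; row i has aⱼ where attribute j ∈ Ri, else bᵢⱼ.
Initial tableau (one row per fragment):
  row 1: a1 a2 b13 a4 b15 a6
  row 2: b21 a2 a3 a4 b25 a6
  row 3: b31 a2 b33 a4 a5 a6
Rows 1 and 2 agree on P2; apply P2→P1, P5 and equate their P1, P5 entries.
Rows 1 and 3 agree on P2; apply P2→P1, P5 and equate their P1, P5 entries.
Rows 1 and 2 agree on P5; apply P5→P3, P6 and equate their P3, P6 entries.
Rows 1 and 3 agree on P5; apply P5→P3, P6 and equate their P3, P6 entries.
Row 1 is now all distinguished symbols — the join is lossless.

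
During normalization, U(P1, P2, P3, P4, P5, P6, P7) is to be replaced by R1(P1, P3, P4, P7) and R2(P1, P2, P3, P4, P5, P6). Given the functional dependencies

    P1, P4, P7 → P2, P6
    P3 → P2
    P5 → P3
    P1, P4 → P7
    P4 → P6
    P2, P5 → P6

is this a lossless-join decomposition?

Common attributes: R1 ∩ R2 = {P1, P3, P4}.
Closure of {P1, P3, P4}: P3 → P2 applies, adding P2; P1, P4 → P7 applies, adding P7; P4 → P6 applies, adding P6. So (P1, P3, P4)⁺ = {P1, P2, P3, P4, P6, P7}.
This closure contains every attribute of R1, so R1 ∩ R2 → R1. The join is lossless.

Yes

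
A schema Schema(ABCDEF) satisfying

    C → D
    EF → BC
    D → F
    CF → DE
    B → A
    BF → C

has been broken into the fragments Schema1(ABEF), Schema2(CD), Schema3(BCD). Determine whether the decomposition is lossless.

Chase test. Columns are ABCDEF; row i has aⱼ where attribute j ∈ Schemai, else bᵢⱼ.
Initial tableau (one row per fragment):
  row 1: a1 a2 b13 b14 a5 a6
  row 2: b21 b22 a3 a4 b25 b26
  row 3: b31 a2 a3 a4 b35 b36
Rows 2 and 3 agree on D; apply D→F and equate their F entries.
Rows 2 and 3 agree on CF; apply CF→DE and equate their DE entries.
Rows 1 and 3 agree on B; apply B→A and equate their A entries.
Rows 2 and 3 agree on EF; apply EF→BC and equate their BC entries.
Rows 1 and 2 agree on B; apply B→A and equate their A entries.
No row becomes fully distinguished — the join is lossy.

No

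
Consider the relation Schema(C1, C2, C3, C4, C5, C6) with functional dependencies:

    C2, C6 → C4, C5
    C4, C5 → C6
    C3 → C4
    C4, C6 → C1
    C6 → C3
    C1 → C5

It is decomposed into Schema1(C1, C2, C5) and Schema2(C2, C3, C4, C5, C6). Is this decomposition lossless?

No

Common attributes: Schema1 ∩ Schema2 = {C2, C5}.
No dependency enlarges {C2, C5}, so (C2, C5)⁺ = {C2, C5}.
The closure contains neither all of Schema1 = {C1, C2, C5} nor all of Schema2 = {C2, C3, C4, C5, C6}, so the common attributes are not a superkey of either fragment. The join is lossy.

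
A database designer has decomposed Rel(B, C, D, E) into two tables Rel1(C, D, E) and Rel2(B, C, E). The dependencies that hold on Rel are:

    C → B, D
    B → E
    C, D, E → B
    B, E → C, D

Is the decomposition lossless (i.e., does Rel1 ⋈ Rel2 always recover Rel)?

Yes

Common attributes: Rel1 ∩ Rel2 = {C, E}.
Closure of {C, E}: C → B, D applies, adding B, D. So (C, E)⁺ = {B, C, D, E}.
This closure contains every attribute of Rel1, so Rel1 ∩ Rel2 → Rel1. The join is lossless.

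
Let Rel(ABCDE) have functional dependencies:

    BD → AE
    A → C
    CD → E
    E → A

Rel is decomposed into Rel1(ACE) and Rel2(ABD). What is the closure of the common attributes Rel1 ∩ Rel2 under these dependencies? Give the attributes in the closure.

Rel1 ∩ Rel2 = {A}.
A → C applies, adding C
Closure: {AC}.

AC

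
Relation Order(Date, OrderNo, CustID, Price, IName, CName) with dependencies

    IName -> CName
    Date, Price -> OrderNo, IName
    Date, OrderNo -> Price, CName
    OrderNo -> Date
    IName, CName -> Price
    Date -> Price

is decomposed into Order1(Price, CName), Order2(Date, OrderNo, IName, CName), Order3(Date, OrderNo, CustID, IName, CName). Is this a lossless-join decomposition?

No

Chase test. Columns are Date, OrderNo, CustID, Price, IName, CName; row i has aⱼ where attribute j ∈ Orderi, else bᵢⱼ.
Initial tableau (one row per fragment):
  row 1: b11 b12 b13 a4 b15 a6
  row 2: a1 a2 b23 b24 a5 a6
  row 3: a1 a2 a3 b34 a5 a6
Rows 2 and 3 agree on Date, OrderNo; apply Date, OrderNo→Price, CName and equate their Price, CName entries.
No row becomes fully distinguished — the join is lossy.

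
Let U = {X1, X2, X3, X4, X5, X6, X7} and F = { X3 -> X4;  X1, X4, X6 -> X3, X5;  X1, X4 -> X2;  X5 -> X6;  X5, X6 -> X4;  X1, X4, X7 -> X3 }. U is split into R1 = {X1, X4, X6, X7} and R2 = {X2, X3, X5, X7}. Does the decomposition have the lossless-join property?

Common attributes: R1 ∩ R2 = {X7}.
No dependency enlarges {X7}, so (X7)⁺ = {X7}.
The closure contains neither all of R1 = {X1, X4, X6, X7} nor all of R2 = {X2, X3, X5, X7}, so the common attributes are not a superkey of either fragment. The join is lossy.

No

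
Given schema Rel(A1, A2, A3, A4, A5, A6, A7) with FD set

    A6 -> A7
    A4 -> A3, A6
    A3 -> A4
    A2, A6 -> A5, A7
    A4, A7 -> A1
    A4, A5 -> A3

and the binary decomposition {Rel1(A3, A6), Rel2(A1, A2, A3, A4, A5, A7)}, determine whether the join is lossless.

Yes

Common attributes: Rel1 ∩ Rel2 = {A3}.
Closure of {A3}: A3 → A4 applies, adding A4; A4 → A3, A6 applies, adding A6; A6 → A7 applies, adding A7; A4, A7 → A1 applies, adding A1. So (A3)⁺ = {A1, A3, A4, A6, A7}.
This closure contains every attribute of Rel1, so Rel1 ∩ Rel2 → Rel1. The join is lossless.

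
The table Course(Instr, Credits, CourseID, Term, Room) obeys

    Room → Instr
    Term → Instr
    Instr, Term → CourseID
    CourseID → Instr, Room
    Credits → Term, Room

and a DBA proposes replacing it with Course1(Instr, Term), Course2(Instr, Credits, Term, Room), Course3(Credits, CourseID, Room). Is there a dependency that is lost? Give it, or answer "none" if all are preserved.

Check Instr, Term → CourseID: no single fragment contains all of {Instr, CourseID, Term}, and the restricted closure of {Instr, Term} across the fragments never reaches {CourseID}.
Room → Instr is preserved.
Term → Instr is preserved.
CourseID → Instr, Room is preserved.
Credits → Term, Room is preserved.

Instr, Term → CourseID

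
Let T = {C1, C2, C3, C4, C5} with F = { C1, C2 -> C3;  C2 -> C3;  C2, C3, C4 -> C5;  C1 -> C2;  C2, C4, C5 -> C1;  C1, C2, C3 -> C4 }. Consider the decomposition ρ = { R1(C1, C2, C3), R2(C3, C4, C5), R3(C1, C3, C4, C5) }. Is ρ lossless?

Chase test. Columns are C1, C2, C3, C4, C5; row i has aⱼ where attribute j ∈ Ri, else bᵢⱼ.
Initial tableau (one row per fragment):
  row 1: a1 a2 a3 b14 b15
  row 2: b21 b22 a3 a4 a5
  row 3: a1 b32 a3 a4 a5
Rows 1 and 3 agree on C1; apply C1→C2 and equate their C2 entries.
Rows 1 and 3 agree on C1, C2, C3; apply C1, C2, C3→C4 and equate their C4 entries.
Rows 1 and 3 agree on C2, C3, C4; apply C2, C3, C4→C5 and equate their C5 entries.
Row 1 is now all distinguished symbols — the join is lossless.

Yes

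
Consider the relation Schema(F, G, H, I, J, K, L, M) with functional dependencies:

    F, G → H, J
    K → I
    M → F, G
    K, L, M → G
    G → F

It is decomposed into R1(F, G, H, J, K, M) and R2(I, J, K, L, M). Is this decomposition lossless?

Common attributes: R1 ∩ R2 = {J, K, M}.
Closure of {J, K, M}: K → I applies, adding I; M → F, G applies, adding F, G; F, G → H, J applies, adding H. So (J, K, M)⁺ = {F, G, H, I, J, K, M}.
This closure contains every attribute of R1, so R1 ∩ R2 → R1. The join is lossless.

Yes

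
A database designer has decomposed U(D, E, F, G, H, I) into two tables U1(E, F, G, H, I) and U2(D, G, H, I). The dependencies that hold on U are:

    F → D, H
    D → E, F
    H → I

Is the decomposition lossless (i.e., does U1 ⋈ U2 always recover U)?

Common attributes: U1 ∩ U2 = {G, H, I}.
No dependency enlarges {G, H, I}, so (G, H, I)⁺ = {G, H, I}.
The closure contains neither all of U1 = {E, F, G, H, I} nor all of U2 = {D, G, H, I}, so the common attributes are not a superkey of either fragment. The join is lossy.

No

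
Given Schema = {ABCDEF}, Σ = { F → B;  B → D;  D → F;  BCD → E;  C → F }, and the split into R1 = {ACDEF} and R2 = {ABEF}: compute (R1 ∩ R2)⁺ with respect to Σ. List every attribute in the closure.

R1 ∩ R2 = {AEF}.
F → B applies, adding B
B → D applies, adding D
Closure: {ABDEF}.

ABDEF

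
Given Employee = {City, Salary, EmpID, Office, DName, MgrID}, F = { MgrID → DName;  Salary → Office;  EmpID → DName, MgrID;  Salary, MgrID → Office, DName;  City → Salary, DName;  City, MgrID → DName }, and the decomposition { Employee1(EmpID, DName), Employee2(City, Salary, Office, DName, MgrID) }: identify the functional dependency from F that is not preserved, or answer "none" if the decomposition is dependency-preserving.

Check EmpID → DName, MgrID: no single fragment contains all of {EmpID, DName, MgrID}, and the restricted closure of {EmpID} across the fragments never reaches {DName, MgrID}.
MgrID → DName is preserved.
Salary → Office is preserved.
Salary, MgrID → Office, DName is preserved.
City → Salary, DName is preserved.
City, MgrID → DName is preserved.

EmpID → DName, MgrID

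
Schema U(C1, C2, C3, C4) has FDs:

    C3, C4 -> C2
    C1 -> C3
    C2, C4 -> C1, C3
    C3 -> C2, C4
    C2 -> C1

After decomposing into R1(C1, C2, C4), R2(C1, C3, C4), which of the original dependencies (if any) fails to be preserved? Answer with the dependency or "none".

C3, C4 → C2: restricted closure across fragments reaches C2.
C1 → C3 lies within R2.
C2, C4 → C1, C3: restricted closure across fragments reaches C1, C3.
C3 → C2, C4: restricted closure across fragments reaches C2, C4.
C2 → C1 lies within R1.
Every dependency is enforceable on the fragments, so the decomposition is dependency-preserving.

none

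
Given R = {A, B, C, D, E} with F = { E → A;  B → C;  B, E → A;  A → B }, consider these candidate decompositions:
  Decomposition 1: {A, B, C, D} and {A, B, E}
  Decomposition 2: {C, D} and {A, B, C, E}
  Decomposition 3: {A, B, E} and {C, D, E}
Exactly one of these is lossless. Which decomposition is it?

Decomposition 3

Decomposition 1: common = {A, B}, closure = {A, B, C} → lossy.
Decomposition 2: common = {C}, closure = {C} → lossy.
Decomposition 3: common = {E}, closure = {A, B, C, E} → lossless.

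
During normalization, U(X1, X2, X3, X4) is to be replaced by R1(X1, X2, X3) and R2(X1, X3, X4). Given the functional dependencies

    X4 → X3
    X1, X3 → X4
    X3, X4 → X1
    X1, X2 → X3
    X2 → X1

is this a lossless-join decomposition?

Yes

Common attributes: R1 ∩ R2 = {X1, X3}.
Closure of {X1, X3}: X1, X3 → X4 applies, adding X4. So (X1, X3)⁺ = {X1, X3, X4}.
This closure contains every attribute of R2, so R1 ∩ R2 → R2. The join is lossless.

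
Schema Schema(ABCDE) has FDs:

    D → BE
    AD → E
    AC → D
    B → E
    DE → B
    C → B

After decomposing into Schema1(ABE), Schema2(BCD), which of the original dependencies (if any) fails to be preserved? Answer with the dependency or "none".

Check AC → D: no single fragment contains all of {ACD}, and the restricted closure of {AC} across the fragments never reaches {D}.
D → BE is preserved.
AD → E is preserved.
B → E is preserved.
DE → B is preserved.
C → B is preserved.

AC → D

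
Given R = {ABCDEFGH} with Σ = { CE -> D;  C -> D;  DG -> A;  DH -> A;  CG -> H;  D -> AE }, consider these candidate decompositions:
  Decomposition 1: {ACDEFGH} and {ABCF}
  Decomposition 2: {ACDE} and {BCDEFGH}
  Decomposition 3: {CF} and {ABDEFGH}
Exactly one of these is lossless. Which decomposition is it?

Decomposition 1: common = {ACF}, closure = {ACDEF} → lossy.
Decomposition 2: common = {CDE}, closure = {ACDE} → lossless.
Decomposition 3: common = {F}, closure = {F} → lossy.

Decomposition 2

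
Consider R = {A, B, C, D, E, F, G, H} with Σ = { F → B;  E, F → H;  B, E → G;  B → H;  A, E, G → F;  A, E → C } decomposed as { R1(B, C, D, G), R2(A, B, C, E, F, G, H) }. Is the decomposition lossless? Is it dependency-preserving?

Lossless test: (B, C, G)⁺ = {B, C, G, H}, which is a superkey of neither fragment — lossy.
Dependency preservation: every FD's attributes lie within a single fragment, so each can be enforced locally — preserved.

lossy but dependency-preserving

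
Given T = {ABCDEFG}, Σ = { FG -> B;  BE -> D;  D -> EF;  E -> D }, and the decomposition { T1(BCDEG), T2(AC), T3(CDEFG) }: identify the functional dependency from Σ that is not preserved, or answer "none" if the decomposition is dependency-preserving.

FG -> B

Check FG → B: no single fragment contains all of {BFG}, and the restricted closure of {FG} across the fragments never reaches {B}.
BE → D is preserved.
D → EF is preserved.
E → D is preserved.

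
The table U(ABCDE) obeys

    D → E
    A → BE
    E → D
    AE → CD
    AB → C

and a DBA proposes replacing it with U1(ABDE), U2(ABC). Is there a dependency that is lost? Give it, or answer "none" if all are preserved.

D → E lies within U1.
A → BE lies within U1.
E → D lies within U1.
AE → CD: restricted closure across fragments reaches CD.
AB → C lies within U2.
Every dependency is enforceable on the fragments, so the decomposition is dependency-preserving.

none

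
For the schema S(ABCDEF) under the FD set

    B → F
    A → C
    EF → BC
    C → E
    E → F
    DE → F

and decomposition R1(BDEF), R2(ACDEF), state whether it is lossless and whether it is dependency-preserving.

lossless and dependency-preserving

Lossless test: (DEF)⁺ = {BCDEF}, which contains all of one fragment — lossless.
Dependency preservation: EF → BC is not contained in any single fragment, but the restricted closure of its left-hand side across the fragments still reaches the right-hand side; the remaining FDs each lie inside some fragment. All dependencies are preserved.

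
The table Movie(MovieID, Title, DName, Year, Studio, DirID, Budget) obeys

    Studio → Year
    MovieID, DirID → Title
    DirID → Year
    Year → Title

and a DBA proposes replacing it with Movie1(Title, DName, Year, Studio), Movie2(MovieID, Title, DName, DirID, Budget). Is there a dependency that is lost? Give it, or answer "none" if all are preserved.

Check DirID → Year: no single fragment contains all of {Year, DirID}, and the restricted closure of {DirID} across the fragments never reaches {Year}.
Studio → Year is preserved.
MovieID, DirID → Title is preserved.
Year → Title is preserved.

DirID → Year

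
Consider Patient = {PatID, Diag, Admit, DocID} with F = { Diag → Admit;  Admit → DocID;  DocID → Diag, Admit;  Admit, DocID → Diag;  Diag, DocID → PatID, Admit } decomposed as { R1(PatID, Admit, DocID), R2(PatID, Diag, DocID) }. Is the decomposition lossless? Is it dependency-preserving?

lossless and dependency-preserving

Lossless test: (PatID, DocID)⁺ = {PatID, Diag, Admit, DocID}, which contains all of one fragment — lossless.
Dependency preservation: Diag → Admit; DocID → Diag, Admit; Admit, DocID → Diag; Diag, DocID → PatID, Admit are not contained in any single fragment, but the restricted closure of each left-hand side across the fragments still reaches the right-hand side; the remaining FDs each lie inside some fragment. All dependencies are preserved.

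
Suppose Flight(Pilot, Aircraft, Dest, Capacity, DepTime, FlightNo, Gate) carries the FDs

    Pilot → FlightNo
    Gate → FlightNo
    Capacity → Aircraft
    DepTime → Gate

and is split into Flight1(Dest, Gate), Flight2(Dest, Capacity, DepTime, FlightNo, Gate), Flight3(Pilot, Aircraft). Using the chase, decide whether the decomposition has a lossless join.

Chase test. Columns are Pilot, Aircraft, Dest, Capacity, DepTime, FlightNo, Gate; row i has aⱼ where attribute j ∈ Flighti, else bᵢⱼ.
Initial tableau (one row per fragment):
  row 1: b11 b12 a3 b14 b15 b16 a7
  row 2: b21 b22 a3 a4 a5 a6 a7
  row 3: a1 a2 b33 b34 b35 b36 b37
Rows 1 and 2 agree on Gate; apply Gate→FlightNo and equate their FlightNo entries.
No row becomes fully distinguished — the join is lossy.

No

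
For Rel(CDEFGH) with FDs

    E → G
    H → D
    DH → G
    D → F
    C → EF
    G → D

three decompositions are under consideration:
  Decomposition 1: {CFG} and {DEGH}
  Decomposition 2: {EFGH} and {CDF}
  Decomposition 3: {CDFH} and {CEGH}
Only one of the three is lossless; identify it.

Decomposition 1: common = {G}, closure = {DFG} → lossy.
Decomposition 2: common = {F}, closure = {F} → lossy.
Decomposition 3: common = {CH}, closure = {CDEFGH} → lossless.

Decomposition 3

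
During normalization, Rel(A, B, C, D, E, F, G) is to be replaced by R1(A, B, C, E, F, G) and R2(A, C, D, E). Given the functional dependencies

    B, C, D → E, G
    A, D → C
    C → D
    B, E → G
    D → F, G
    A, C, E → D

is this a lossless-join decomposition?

Yes

Common attributes: R1 ∩ R2 = {A, C, E}.
Closure of {A, C, E}: C → D applies, adding D; D → F, G applies, adding F, G. So (A, C, E)⁺ = {A, C, D, E, F, G}.
This closure contains every attribute of R2, so R1 ∩ R2 → R2. The join is lossless.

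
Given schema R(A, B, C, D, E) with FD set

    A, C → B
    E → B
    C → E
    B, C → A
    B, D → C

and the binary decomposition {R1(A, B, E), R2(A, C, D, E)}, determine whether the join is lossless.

Common attributes: R1 ∩ R2 = {A, E}.
Closure of {A, E}: E → B applies, adding B. So (A, E)⁺ = {A, B, E}.
This closure contains every attribute of R1, so R1 ∩ R2 → R1. The join is lossless.

Yes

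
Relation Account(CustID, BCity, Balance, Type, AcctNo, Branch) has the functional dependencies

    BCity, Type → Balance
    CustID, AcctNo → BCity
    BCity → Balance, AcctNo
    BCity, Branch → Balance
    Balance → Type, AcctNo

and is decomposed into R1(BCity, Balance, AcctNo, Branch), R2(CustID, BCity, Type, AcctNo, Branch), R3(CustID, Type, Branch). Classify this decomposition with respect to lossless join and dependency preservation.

Lossless test (chase): Rows 1 and 2 agree on BCity; apply BCity→Balance, AcctNo and equate their Balance, AcctNo entries. Rows 1 and 2 agree on Balance; apply Balance→Type, AcctNo and equate their Type, AcctNo entries. Row 2 is now all distinguished symbols — the join is lossless.
Dependency preservation: the restricted closure of {Balance} across the fragments never reaches {Type, AcctNo}, so Balance → Type, AcctNo cannot be enforced without a join — not preserved.

lossless but not dependency-preserving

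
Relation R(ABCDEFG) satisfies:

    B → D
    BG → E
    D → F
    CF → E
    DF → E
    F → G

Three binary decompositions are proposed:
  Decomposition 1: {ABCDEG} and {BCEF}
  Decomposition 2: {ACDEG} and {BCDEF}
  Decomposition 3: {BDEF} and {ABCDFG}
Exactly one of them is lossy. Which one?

Decomposition 1: common = {BCE}, closure = {BCDEFG} → lossless.
Decomposition 2: common = {CDE}, closure = {CDEFG} → lossy.
Decomposition 3: common = {BDF}, closure = {BDEFG} → lossless.

Decomposition 2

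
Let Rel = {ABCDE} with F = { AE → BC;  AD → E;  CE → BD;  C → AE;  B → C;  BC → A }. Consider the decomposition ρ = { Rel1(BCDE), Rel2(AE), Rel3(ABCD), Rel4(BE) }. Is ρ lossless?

Chase test. Columns are ABCDE; row i has aⱼ where attribute j ∈ Reli, else bᵢⱼ.
Initial tableau (one row per fragment):
  row 1: b11 a2 a3 a4 a5
  row 2: a1 b22 b23 b24 a5
  row 3: a1 a2 a3 a4 b35
  row 4: b41 a2 b43 b44 a5
Rows 1 and 3 agree on C; apply C→AE and equate their AE entries.
Rows 1 and 4 agree on B; apply B→C and equate their C entries.
Rows 1 and 4 agree on BC; apply BC→A and equate their A entries.
Rows 1 and 2 agree on AE; apply AE→BC and equate their BC entries.
Rows 1 and 2 agree on CE; apply CE→BD and equate their BD entries.
Rows 1 and 4 agree on CE; apply CE→BD and equate their BD entries.
Row 1 is now all distinguished symbols — the join is lossless.

Yes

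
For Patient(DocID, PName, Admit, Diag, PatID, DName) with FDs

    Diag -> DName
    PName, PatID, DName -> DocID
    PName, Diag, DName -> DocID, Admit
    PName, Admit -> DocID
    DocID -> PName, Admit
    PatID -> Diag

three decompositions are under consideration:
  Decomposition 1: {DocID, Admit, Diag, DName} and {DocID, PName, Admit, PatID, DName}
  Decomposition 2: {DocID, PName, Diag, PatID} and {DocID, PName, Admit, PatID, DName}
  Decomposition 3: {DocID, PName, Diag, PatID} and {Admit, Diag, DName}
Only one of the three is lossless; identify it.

Decomposition 1: common = {DocID, Admit, DName}, closure = {DocID, PName, Admit, DName} → lossy.
Decomposition 2: common = {DocID, PName, PatID}, closure = {DocID, PName, Admit, Diag, PatID, DName} → lossless.
Decomposition 3: common = {Diag}, closure = {Diag, DName} → lossy.

Decomposition 2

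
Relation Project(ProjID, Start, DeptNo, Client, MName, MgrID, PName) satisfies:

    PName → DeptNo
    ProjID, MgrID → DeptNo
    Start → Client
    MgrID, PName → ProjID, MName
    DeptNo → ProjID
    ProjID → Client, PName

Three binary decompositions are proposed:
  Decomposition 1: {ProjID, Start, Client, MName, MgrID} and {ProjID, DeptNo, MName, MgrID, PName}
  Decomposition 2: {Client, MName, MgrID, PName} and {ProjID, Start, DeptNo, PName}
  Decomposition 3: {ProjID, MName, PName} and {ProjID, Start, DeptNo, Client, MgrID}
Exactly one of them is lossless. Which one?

Decomposition 1

Decomposition 1: common = {ProjID, MName, MgrID}, closure = {ProjID, DeptNo, Client, MName, MgrID, PName} → lossless.
Decomposition 2: common = {PName}, closure = {ProjID, DeptNo, Client, PName} → lossy.
Decomposition 3: common = {ProjID}, closure = {ProjID, DeptNo, Client, PName} → lossy.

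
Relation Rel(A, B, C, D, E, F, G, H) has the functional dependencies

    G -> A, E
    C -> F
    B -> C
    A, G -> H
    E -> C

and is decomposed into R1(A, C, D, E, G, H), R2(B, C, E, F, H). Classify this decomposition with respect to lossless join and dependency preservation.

lossy but dependency-preserving

Lossless test: (C, E, H)⁺ = {C, E, F, H}, which is a superkey of neither fragment — lossy.
Dependency preservation: every FD's attributes lie within a single fragment, so each can be enforced locally — preserved.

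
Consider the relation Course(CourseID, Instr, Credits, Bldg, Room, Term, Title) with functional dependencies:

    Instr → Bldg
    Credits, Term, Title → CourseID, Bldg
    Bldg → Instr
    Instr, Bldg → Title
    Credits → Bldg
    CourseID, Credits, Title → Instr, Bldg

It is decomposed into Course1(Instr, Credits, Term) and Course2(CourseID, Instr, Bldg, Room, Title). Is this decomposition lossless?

Common attributes: Course1 ∩ Course2 = {Instr}.
Closure of {Instr}: Instr → Bldg applies, adding Bldg; Instr, Bldg → Title applies, adding Title. So (Instr)⁺ = {Instr, Bldg, Title}.
The closure contains neither all of Course1 = {Instr, Credits, Term} nor all of Course2 = {CourseID, Instr, Bldg, Room, Title}, so the common attributes are not a superkey of either fragment. The join is lossy.

No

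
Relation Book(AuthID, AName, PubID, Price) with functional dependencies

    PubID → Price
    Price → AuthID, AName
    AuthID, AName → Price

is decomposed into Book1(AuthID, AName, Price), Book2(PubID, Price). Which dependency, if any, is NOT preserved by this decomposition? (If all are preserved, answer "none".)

none

PubID → Price lies within Book2.
Price → AuthID, AName lies within Book1.
AuthID, AName → Price lies within Book1.
Every dependency is enforceable on the fragments, so the decomposition is dependency-preserving.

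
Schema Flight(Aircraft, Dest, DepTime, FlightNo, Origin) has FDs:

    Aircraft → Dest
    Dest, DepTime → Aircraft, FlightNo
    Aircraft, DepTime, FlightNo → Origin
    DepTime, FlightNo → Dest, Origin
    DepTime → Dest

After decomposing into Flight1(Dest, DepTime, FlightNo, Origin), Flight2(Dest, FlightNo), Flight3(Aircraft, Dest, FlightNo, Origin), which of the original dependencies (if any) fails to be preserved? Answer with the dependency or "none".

Check Dest, DepTime → Aircraft, FlightNo: no single fragment contains all of {Aircraft, Dest, DepTime, FlightNo}, and the restricted closure of {Dest, DepTime} across the fragments never reaches {Aircraft, FlightNo}.
Aircraft → Dest is preserved.
Aircraft, DepTime, FlightNo → Origin is preserved.
DepTime, FlightNo → Dest, Origin is preserved.
DepTime → Dest is preserved.

Dest, DepTime → Aircraft, FlightNo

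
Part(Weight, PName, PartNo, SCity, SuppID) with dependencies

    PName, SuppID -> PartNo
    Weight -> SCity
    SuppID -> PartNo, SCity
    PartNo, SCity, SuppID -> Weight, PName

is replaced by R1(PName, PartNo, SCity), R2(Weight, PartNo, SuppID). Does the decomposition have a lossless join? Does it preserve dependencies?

lossy and not dependency-preserving

Lossless test: (PartNo)⁺ = {PartNo}, which is a superkey of neither fragment — lossy.
Dependency preservation: the restricted closure of {Weight} across the fragments never reaches {SCity}, so Weight → SCity cannot be enforced without a join — not preserved.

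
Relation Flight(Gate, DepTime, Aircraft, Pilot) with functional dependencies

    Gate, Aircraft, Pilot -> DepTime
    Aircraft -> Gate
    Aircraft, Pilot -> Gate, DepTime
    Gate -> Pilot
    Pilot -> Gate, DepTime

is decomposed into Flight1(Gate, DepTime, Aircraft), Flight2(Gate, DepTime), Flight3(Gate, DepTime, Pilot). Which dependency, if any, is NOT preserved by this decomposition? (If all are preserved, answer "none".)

none

Gate, Aircraft, Pilot → DepTime: restricted closure across fragments reaches DepTime.
Aircraft → Gate lies within Flight1.
Aircraft, Pilot → Gate, DepTime: restricted closure across fragments reaches Gate, DepTime.
Gate → Pilot lies within Flight3.
Pilot → Gate, DepTime lies within Flight3.
Every dependency is enforceable on the fragments, so the decomposition is dependency-preserving.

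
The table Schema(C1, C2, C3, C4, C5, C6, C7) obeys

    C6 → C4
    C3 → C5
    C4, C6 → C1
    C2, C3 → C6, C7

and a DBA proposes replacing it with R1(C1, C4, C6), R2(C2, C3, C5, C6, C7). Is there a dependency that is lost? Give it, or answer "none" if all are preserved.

C6 → C4 lies within R1.
C3 → C5 lies within R2.
C4, C6 → C1 lies within R1.
C2, C3 → C6, C7 lies within R2.
Every dependency is enforceable on the fragments, so the decomposition is dependency-preserving.

none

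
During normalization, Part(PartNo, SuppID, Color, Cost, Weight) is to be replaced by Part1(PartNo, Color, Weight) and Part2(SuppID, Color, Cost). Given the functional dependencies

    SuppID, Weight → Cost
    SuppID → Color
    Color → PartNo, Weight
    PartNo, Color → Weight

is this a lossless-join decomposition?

Yes

Common attributes: Part1 ∩ Part2 = {Color}.
Closure of {Color}: Color → PartNo, Weight applies, adding PartNo, Weight. So (Color)⁺ = {PartNo, Color, Weight}.
This closure contains every attribute of Part1, so Part1 ∩ Part2 → Part1. The join is lossless.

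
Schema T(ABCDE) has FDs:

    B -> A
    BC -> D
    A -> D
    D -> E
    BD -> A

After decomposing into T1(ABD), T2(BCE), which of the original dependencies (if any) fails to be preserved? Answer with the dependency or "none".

D -> E

Check D → E: no single fragment contains all of {DE}, and the restricted closure of {D} across the fragments never reaches {E}.
B → A is preserved.
BC → D is preserved.
A → D is preserved.
BD → A is preserved.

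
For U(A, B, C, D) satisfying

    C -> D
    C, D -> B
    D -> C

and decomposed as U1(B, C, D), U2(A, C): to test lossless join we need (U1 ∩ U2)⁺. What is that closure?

B, C, D

U1 ∩ U2 = {C}.
C → D applies, adding D
C, D → B applies, adding B
Closure: {B, C, D}.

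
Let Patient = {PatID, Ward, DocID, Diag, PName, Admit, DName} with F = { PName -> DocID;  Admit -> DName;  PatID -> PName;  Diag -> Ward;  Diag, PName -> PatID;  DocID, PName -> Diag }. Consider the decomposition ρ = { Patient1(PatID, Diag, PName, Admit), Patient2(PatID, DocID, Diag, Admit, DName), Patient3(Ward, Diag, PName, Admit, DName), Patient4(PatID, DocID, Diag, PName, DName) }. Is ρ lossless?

Yes

Chase test. Columns are PatID, Ward, DocID, Diag, PName, Admit, DName; row i has aⱼ where attribute j ∈ Patienti, else bᵢⱼ.
Initial tableau (one row per fragment):
  row 1: a1 b12 b13 a4 a5 a6 b17
  row 2: a1 b22 a3 a4 b25 a6 a7
  row 3: b31 a2 b33 a4 a5 a6 a7
  row 4: a1 b42 a3 a4 a5 b46 a7
Rows 1 and 3 agree on PName; apply PName→DocID and equate their DocID entries.
Rows 1 and 4 agree on PName; apply PName→DocID and equate their DocID entries.
Rows 1 and 2 agree on Admit; apply Admit→DName and equate their DName entries.
Rows 1 and 2 agree on PatID; apply PatID→PName and equate their PName entries.
Rows 1 and 2 agree on Diag; apply Diag→Ward and equate their Ward entries.
Rows 1 and 3 agree on Diag; apply Diag→Ward and equate their Ward entries.
Rows 1 and 4 agree on Diag; apply Diag→Ward and equate their Ward entries.
Rows 1 and 3 agree on Diag, PName; apply Diag, PName→PatID and equate their PatID entries.
Row 1 is now all distinguished symbols — the join is lossless.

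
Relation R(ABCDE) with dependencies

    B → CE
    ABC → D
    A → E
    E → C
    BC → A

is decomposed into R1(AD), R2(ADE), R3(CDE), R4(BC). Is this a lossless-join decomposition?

Chase test. Columns are ABCDE; row i has aⱼ where attribute j ∈ Ri, else bᵢⱼ.
Initial tableau (one row per fragment):
  row 1: a1 b12 b13 a4 b15
  row 2: a1 b22 b23 a4 a5
  row 3: b31 b32 a3 a4 a5
  row 4: b41 a2 a3 b44 b45
Rows 1 and 2 agree on A; apply A→E and equate their E entries.
Rows 1 and 2 agree on E; apply E→C and equate their C entries.
Rows 1 and 3 agree on E; apply E→C and equate their C entries.
No row becomes fully distinguished — the join is lossy.

No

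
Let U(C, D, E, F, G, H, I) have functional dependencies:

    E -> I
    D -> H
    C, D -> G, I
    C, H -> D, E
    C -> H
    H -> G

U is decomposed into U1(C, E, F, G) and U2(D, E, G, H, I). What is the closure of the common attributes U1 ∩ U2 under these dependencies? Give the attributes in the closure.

U1 ∩ U2 = {E, G}.
E → I applies, adding I
Closure: {E, G, I}.

E, G, I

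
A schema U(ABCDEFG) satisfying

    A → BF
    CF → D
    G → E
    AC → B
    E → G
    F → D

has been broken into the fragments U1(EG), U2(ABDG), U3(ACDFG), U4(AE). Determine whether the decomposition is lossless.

Yes

Chase test. Columns are ABCDEFG; row i has aⱼ where attribute j ∈ Ui, else bᵢⱼ.
Initial tableau (one row per fragment):
  row 1: b11 b12 b13 b14 a5 b16 a7
  row 2: a1 a2 b23 a4 b25 b26 a7
  row 3: a1 b32 a3 a4 b35 a6 a7
  row 4: a1 b42 b43 b44 a5 b46 b47
Rows 2 and 3 agree on A; apply A→BF and equate their BF entries.
Rows 2 and 4 agree on A; apply A→BF and equate their BF entries.
Rows 1 and 2 agree on G; apply G→E and equate their E entries.
Rows 1 and 3 agree on G; apply G→E and equate their E entries.
Rows 1 and 4 agree on E; apply E→G and equate their G entries.
Rows 2 and 4 agree on F; apply F→D and equate their D entries.
Row 3 is now all distinguished symbols — the join is lossless.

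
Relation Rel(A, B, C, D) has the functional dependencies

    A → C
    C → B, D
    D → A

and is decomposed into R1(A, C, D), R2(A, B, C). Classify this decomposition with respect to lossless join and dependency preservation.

Lossless test: (A, C)⁺ = {A, B, C, D}, which contains all of one fragment — lossless.
Dependency preservation: C → B, D is not contained in any single fragment, but the restricted closure of its left-hand side across the fragments still reaches the right-hand side; the remaining FDs each lie inside some fragment. All dependencies are preserved.

lossless and dependency-preserving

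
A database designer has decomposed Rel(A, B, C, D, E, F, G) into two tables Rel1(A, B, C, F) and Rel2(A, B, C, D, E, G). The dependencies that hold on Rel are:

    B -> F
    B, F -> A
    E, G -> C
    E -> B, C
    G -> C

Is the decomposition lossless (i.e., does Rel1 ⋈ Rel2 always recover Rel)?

Common attributes: Rel1 ∩ Rel2 = {A, B, C}.
Closure of {A, B, C}: B → F applies, adding F. So (A, B, C)⁺ = {A, B, C, F}.
This closure contains every attribute of Rel1, so Rel1 ∩ Rel2 → Rel1. The join is lossless.

Yes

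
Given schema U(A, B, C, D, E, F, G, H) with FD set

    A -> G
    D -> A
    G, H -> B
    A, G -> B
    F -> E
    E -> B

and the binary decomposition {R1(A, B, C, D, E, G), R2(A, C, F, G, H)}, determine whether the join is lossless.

Common attributes: R1 ∩ R2 = {A, C, G}.
Closure of {A, C, G}: A, G → B applies, adding B. So (A, C, G)⁺ = {A, B, C, G}.
The closure contains neither all of R1 = {A, B, C, D, E, G} nor all of R2 = {A, C, F, G, H}, so the common attributes are not a superkey of either fragment. The join is lossy.

No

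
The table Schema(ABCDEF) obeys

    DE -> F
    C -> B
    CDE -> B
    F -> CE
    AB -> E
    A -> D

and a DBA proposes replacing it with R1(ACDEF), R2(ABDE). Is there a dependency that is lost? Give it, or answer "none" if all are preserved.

C -> B

Check C → B: no single fragment contains all of {BC}, and the restricted closure of {C} across the fragments never reaches {B}.
DE → F is preserved.
CDE → B is preserved.
F → CE is preserved.
AB → E is preserved.
A → D is preserved.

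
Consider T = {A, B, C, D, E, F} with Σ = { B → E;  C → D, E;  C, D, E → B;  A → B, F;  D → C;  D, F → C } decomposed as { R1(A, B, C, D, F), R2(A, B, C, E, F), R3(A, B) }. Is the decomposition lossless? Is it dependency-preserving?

Lossless test (chase): Rows 1 and 2 agree on B; apply B→E and equate their E entries. Rows 1 and 3 agree on B; apply B→E and equate their E entries. Rows 1 and 2 agree on C; apply C→D, E and equate their D, E entries. Rows 1 and 3 agree on A; apply A→B, F and equate their B, F entries. Row 1 is now all distinguished symbols — the join is lossless.
Dependency preservation: C → D, E; C, D, E → B are not contained in any single fragment, but the restricted closure of each left-hand side across the fragments still reaches the right-hand side; the remaining FDs each lie inside some fragment. All dependencies are preserved.

lossless and dependency-preserving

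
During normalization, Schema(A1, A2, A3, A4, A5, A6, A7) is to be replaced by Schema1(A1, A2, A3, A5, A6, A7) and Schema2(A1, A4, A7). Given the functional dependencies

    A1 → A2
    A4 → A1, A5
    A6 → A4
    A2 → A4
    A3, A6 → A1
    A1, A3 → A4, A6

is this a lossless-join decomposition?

Yes

Common attributes: Schema1 ∩ Schema2 = {A1, A7}.
Closure of {A1, A7}: A1 → A2 applies, adding A2; A2 → A4 applies, adding A4; A4 → A1, A5 applies, adding A5. So (A1, A7)⁺ = {A1, A2, A4, A5, A7}.
This closure contains every attribute of Schema2, so Schema1 ∩ Schema2 → Schema2. The join is lossless.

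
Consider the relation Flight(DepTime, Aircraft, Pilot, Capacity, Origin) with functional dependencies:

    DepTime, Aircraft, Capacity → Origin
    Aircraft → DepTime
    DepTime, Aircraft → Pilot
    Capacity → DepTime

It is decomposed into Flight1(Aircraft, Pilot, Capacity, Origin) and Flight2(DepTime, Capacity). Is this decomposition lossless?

Yes

Common attributes: Flight1 ∩ Flight2 = {Capacity}.
Closure of {Capacity}: Capacity → DepTime applies, adding DepTime. So (Capacity)⁺ = {DepTime, Capacity}.
This closure contains every attribute of Flight2, so Flight1 ∩ Flight2 → Flight2. The join is lossless.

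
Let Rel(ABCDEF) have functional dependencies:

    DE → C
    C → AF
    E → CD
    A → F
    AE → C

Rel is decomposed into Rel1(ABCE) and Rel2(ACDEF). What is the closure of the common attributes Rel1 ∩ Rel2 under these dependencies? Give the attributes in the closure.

Rel1 ∩ Rel2 = {ACE}.
C → AF applies, adding F
E → CD applies, adding D
Closure: {ACDEF}.

ACDEF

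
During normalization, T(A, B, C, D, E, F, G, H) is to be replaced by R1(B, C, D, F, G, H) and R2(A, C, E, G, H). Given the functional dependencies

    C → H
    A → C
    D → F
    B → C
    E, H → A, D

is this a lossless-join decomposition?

No

Common attributes: R1 ∩ R2 = {C, G, H}.
No dependency enlarges {C, G, H}, so (C, G, H)⁺ = {C, G, H}.
The closure contains neither all of R1 = {B, C, D, F, G, H} nor all of R2 = {A, C, E, G, H}, so the common attributes are not a superkey of either fragment. The join is lossy.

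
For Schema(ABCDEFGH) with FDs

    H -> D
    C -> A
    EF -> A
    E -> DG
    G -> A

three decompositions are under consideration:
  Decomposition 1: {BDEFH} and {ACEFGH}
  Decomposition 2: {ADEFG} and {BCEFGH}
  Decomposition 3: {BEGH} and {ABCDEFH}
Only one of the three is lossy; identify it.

Decomposition 1: common = {EFH}, closure = {ADEFGH} → lossy.
Decomposition 2: common = {EFG}, closure = {ADEFG} → lossless.
Decomposition 3: common = {BEH}, closure = {ABDEGH} → lossless.

Decomposition 1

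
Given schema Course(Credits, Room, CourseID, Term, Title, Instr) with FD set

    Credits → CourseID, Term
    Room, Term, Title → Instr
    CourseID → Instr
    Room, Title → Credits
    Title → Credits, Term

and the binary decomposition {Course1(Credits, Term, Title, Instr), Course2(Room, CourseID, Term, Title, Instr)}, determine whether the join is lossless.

Yes

Common attributes: Course1 ∩ Course2 = {Term, Title, Instr}.
Closure of {Term, Title, Instr}: Title → Credits, Term applies, adding Credits; Credits → CourseID, Term applies, adding CourseID. So (Term, Title, Instr)⁺ = {Credits, CourseID, Term, Title, Instr}.
This closure contains every attribute of Course1, so Course1 ∩ Course2 → Course1. The join is lossless.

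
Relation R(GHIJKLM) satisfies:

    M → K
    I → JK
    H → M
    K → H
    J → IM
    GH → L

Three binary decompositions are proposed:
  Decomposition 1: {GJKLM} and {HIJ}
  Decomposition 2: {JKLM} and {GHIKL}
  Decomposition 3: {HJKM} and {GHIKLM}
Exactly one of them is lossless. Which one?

Decomposition 1: common = {J}, closure = {HIJKM} → lossless.
Decomposition 2: common = {KL}, closure = {HKLM} → lossy.
Decomposition 3: common = {HKM}, closure = {HKM} → lossy.

Decomposition 1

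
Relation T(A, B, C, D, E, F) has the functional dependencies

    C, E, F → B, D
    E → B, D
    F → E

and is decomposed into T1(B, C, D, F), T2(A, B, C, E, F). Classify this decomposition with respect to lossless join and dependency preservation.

Lossless test: (B, C, F)⁺ = {B, C, D, E, F}, which contains all of one fragment — lossless.
Dependency preservation: the restricted closure of {E} across the fragments never reaches {B, D}, so E → B, D cannot be enforced without a join — not preserved.

lossless but not dependency-preserving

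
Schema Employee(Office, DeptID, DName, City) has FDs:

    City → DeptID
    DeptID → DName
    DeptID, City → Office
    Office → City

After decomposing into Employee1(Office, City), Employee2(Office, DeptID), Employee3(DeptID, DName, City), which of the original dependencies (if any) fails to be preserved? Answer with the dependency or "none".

none

City → DeptID lies within Employee3.
DeptID → DName lies within Employee3.
DeptID, City → Office: restricted closure across fragments reaches Office.
Office → City lies within Employee1.
Every dependency is enforceable on the fragments, so the decomposition is dependency-preserving.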